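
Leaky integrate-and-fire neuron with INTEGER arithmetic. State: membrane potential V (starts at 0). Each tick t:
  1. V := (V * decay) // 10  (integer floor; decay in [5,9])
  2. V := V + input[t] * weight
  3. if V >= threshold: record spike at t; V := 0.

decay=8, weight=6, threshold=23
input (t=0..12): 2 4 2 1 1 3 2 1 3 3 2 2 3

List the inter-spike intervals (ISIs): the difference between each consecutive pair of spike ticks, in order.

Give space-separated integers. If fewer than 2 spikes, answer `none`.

t=0: input=2 -> V=12
t=1: input=4 -> V=0 FIRE
t=2: input=2 -> V=12
t=3: input=1 -> V=15
t=4: input=1 -> V=18
t=5: input=3 -> V=0 FIRE
t=6: input=2 -> V=12
t=7: input=1 -> V=15
t=8: input=3 -> V=0 FIRE
t=9: input=3 -> V=18
t=10: input=2 -> V=0 FIRE
t=11: input=2 -> V=12
t=12: input=3 -> V=0 FIRE

Answer: 4 3 2 2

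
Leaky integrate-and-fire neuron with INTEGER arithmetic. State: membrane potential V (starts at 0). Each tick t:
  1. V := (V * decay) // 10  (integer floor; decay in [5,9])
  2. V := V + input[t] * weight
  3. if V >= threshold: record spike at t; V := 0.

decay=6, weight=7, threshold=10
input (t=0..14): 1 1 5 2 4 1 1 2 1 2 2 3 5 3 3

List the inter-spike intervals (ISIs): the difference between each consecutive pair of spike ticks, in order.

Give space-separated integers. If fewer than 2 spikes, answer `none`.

t=0: input=1 -> V=7
t=1: input=1 -> V=0 FIRE
t=2: input=5 -> V=0 FIRE
t=3: input=2 -> V=0 FIRE
t=4: input=4 -> V=0 FIRE
t=5: input=1 -> V=7
t=6: input=1 -> V=0 FIRE
t=7: input=2 -> V=0 FIRE
t=8: input=1 -> V=7
t=9: input=2 -> V=0 FIRE
t=10: input=2 -> V=0 FIRE
t=11: input=3 -> V=0 FIRE
t=12: input=5 -> V=0 FIRE
t=13: input=3 -> V=0 FIRE
t=14: input=3 -> V=0 FIRE

Answer: 1 1 1 2 1 2 1 1 1 1 1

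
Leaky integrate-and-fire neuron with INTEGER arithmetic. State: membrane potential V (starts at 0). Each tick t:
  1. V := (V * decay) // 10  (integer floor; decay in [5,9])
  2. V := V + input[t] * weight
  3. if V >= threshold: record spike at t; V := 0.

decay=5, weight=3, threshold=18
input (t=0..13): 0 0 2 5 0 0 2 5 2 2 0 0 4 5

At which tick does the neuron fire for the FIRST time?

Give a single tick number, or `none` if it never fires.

t=0: input=0 -> V=0
t=1: input=0 -> V=0
t=2: input=2 -> V=6
t=3: input=5 -> V=0 FIRE
t=4: input=0 -> V=0
t=5: input=0 -> V=0
t=6: input=2 -> V=6
t=7: input=5 -> V=0 FIRE
t=8: input=2 -> V=6
t=9: input=2 -> V=9
t=10: input=0 -> V=4
t=11: input=0 -> V=2
t=12: input=4 -> V=13
t=13: input=5 -> V=0 FIRE

Answer: 3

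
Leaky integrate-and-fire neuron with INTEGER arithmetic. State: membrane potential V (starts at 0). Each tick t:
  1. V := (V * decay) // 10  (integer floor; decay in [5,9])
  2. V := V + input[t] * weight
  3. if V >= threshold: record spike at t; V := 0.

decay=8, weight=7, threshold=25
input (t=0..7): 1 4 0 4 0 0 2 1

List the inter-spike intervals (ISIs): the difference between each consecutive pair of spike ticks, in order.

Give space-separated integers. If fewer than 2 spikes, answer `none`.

Answer: 2

Derivation:
t=0: input=1 -> V=7
t=1: input=4 -> V=0 FIRE
t=2: input=0 -> V=0
t=3: input=4 -> V=0 FIRE
t=4: input=0 -> V=0
t=5: input=0 -> V=0
t=6: input=2 -> V=14
t=7: input=1 -> V=18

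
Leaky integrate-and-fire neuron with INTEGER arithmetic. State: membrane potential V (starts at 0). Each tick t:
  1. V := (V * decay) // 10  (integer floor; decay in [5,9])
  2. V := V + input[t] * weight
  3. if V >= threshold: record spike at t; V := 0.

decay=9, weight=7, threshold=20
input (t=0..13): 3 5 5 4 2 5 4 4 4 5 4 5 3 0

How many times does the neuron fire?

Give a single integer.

Answer: 12

Derivation:
t=0: input=3 -> V=0 FIRE
t=1: input=5 -> V=0 FIRE
t=2: input=5 -> V=0 FIRE
t=3: input=4 -> V=0 FIRE
t=4: input=2 -> V=14
t=5: input=5 -> V=0 FIRE
t=6: input=4 -> V=0 FIRE
t=7: input=4 -> V=0 FIRE
t=8: input=4 -> V=0 FIRE
t=9: input=5 -> V=0 FIRE
t=10: input=4 -> V=0 FIRE
t=11: input=5 -> V=0 FIRE
t=12: input=3 -> V=0 FIRE
t=13: input=0 -> V=0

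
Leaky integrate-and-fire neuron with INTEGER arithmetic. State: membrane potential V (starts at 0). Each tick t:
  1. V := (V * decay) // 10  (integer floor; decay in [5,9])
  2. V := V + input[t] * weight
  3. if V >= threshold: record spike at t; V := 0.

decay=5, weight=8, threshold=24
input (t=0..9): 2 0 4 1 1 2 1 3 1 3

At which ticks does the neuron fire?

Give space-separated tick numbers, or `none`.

Answer: 2 7 9

Derivation:
t=0: input=2 -> V=16
t=1: input=0 -> V=8
t=2: input=4 -> V=0 FIRE
t=3: input=1 -> V=8
t=4: input=1 -> V=12
t=5: input=2 -> V=22
t=6: input=1 -> V=19
t=7: input=3 -> V=0 FIRE
t=8: input=1 -> V=8
t=9: input=3 -> V=0 FIRE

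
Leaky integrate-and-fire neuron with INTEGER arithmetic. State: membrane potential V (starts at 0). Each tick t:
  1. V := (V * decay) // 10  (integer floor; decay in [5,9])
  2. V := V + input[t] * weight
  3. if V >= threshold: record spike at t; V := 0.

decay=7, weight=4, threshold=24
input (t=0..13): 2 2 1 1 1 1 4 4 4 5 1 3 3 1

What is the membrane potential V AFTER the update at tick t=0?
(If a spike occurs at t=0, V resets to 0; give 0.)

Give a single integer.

t=0: input=2 -> V=8
t=1: input=2 -> V=13
t=2: input=1 -> V=13
t=3: input=1 -> V=13
t=4: input=1 -> V=13
t=5: input=1 -> V=13
t=6: input=4 -> V=0 FIRE
t=7: input=4 -> V=16
t=8: input=4 -> V=0 FIRE
t=9: input=5 -> V=20
t=10: input=1 -> V=18
t=11: input=3 -> V=0 FIRE
t=12: input=3 -> V=12
t=13: input=1 -> V=12

Answer: 8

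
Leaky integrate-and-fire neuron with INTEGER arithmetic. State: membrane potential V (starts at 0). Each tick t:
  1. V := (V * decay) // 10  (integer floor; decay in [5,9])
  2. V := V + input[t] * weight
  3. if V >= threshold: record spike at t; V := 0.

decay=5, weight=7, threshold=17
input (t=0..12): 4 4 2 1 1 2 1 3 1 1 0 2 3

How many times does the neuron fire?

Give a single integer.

t=0: input=4 -> V=0 FIRE
t=1: input=4 -> V=0 FIRE
t=2: input=2 -> V=14
t=3: input=1 -> V=14
t=4: input=1 -> V=14
t=5: input=2 -> V=0 FIRE
t=6: input=1 -> V=7
t=7: input=3 -> V=0 FIRE
t=8: input=1 -> V=7
t=9: input=1 -> V=10
t=10: input=0 -> V=5
t=11: input=2 -> V=16
t=12: input=3 -> V=0 FIRE

Answer: 5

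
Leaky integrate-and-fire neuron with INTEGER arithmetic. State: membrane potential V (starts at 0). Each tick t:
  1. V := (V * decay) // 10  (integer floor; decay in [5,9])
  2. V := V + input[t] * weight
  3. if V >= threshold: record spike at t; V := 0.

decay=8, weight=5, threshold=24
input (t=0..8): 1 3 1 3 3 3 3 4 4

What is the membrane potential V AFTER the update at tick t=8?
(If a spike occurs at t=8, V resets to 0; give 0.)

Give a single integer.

t=0: input=1 -> V=5
t=1: input=3 -> V=19
t=2: input=1 -> V=20
t=3: input=3 -> V=0 FIRE
t=4: input=3 -> V=15
t=5: input=3 -> V=0 FIRE
t=6: input=3 -> V=15
t=7: input=4 -> V=0 FIRE
t=8: input=4 -> V=20

Answer: 20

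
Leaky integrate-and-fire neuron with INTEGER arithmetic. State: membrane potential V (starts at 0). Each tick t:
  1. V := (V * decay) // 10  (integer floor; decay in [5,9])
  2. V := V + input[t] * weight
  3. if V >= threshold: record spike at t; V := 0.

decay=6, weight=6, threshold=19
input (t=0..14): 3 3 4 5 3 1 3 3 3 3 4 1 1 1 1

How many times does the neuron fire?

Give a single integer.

Answer: 6

Derivation:
t=0: input=3 -> V=18
t=1: input=3 -> V=0 FIRE
t=2: input=4 -> V=0 FIRE
t=3: input=5 -> V=0 FIRE
t=4: input=3 -> V=18
t=5: input=1 -> V=16
t=6: input=3 -> V=0 FIRE
t=7: input=3 -> V=18
t=8: input=3 -> V=0 FIRE
t=9: input=3 -> V=18
t=10: input=4 -> V=0 FIRE
t=11: input=1 -> V=6
t=12: input=1 -> V=9
t=13: input=1 -> V=11
t=14: input=1 -> V=12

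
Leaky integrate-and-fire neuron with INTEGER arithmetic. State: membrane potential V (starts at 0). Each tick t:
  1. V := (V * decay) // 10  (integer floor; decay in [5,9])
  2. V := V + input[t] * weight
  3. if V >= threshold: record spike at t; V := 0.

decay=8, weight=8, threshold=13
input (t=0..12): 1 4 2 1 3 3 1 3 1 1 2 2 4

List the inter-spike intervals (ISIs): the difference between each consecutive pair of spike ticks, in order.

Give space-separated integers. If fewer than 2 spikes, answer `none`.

Answer: 1 2 1 2 2 1 1 1

Derivation:
t=0: input=1 -> V=8
t=1: input=4 -> V=0 FIRE
t=2: input=2 -> V=0 FIRE
t=3: input=1 -> V=8
t=4: input=3 -> V=0 FIRE
t=5: input=3 -> V=0 FIRE
t=6: input=1 -> V=8
t=7: input=3 -> V=0 FIRE
t=8: input=1 -> V=8
t=9: input=1 -> V=0 FIRE
t=10: input=2 -> V=0 FIRE
t=11: input=2 -> V=0 FIRE
t=12: input=4 -> V=0 FIRE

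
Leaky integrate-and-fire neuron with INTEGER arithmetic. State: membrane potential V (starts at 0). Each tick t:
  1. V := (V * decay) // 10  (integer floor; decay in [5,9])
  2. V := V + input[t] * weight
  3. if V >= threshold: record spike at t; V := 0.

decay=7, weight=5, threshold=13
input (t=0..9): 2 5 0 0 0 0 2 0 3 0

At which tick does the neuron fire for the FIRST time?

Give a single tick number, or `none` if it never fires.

Answer: 1

Derivation:
t=0: input=2 -> V=10
t=1: input=5 -> V=0 FIRE
t=2: input=0 -> V=0
t=3: input=0 -> V=0
t=4: input=0 -> V=0
t=5: input=0 -> V=0
t=6: input=2 -> V=10
t=7: input=0 -> V=7
t=8: input=3 -> V=0 FIRE
t=9: input=0 -> V=0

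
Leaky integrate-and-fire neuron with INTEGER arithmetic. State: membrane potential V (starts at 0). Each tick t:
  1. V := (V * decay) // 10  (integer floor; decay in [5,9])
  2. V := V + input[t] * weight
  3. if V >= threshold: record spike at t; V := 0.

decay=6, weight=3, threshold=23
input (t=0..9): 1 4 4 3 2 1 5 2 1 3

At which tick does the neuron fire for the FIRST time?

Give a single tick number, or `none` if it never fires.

t=0: input=1 -> V=3
t=1: input=4 -> V=13
t=2: input=4 -> V=19
t=3: input=3 -> V=20
t=4: input=2 -> V=18
t=5: input=1 -> V=13
t=6: input=5 -> V=22
t=7: input=2 -> V=19
t=8: input=1 -> V=14
t=9: input=3 -> V=17

Answer: none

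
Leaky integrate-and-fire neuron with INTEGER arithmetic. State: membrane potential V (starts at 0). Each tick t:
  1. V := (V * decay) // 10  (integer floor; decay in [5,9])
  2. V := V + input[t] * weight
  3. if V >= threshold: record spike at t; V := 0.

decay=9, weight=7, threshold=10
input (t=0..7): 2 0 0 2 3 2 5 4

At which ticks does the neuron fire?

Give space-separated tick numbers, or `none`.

Answer: 0 3 4 5 6 7

Derivation:
t=0: input=2 -> V=0 FIRE
t=1: input=0 -> V=0
t=2: input=0 -> V=0
t=3: input=2 -> V=0 FIRE
t=4: input=3 -> V=0 FIRE
t=5: input=2 -> V=0 FIRE
t=6: input=5 -> V=0 FIRE
t=7: input=4 -> V=0 FIRE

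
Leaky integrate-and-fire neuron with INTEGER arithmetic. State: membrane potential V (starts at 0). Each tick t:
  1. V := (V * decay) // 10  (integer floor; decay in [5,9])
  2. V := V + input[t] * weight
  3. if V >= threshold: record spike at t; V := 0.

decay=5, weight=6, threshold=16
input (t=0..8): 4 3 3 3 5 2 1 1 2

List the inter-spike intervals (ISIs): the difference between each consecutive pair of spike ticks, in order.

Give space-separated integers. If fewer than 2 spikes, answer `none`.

Answer: 1 1 1 1 4

Derivation:
t=0: input=4 -> V=0 FIRE
t=1: input=3 -> V=0 FIRE
t=2: input=3 -> V=0 FIRE
t=3: input=3 -> V=0 FIRE
t=4: input=5 -> V=0 FIRE
t=5: input=2 -> V=12
t=6: input=1 -> V=12
t=7: input=1 -> V=12
t=8: input=2 -> V=0 FIRE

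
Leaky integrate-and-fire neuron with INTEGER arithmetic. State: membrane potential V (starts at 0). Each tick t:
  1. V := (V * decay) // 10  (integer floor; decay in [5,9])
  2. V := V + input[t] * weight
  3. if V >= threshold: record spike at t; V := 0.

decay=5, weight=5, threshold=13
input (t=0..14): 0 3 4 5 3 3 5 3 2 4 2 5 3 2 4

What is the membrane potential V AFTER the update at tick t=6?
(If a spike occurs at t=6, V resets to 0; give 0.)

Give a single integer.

t=0: input=0 -> V=0
t=1: input=3 -> V=0 FIRE
t=2: input=4 -> V=0 FIRE
t=3: input=5 -> V=0 FIRE
t=4: input=3 -> V=0 FIRE
t=5: input=3 -> V=0 FIRE
t=6: input=5 -> V=0 FIRE
t=7: input=3 -> V=0 FIRE
t=8: input=2 -> V=10
t=9: input=4 -> V=0 FIRE
t=10: input=2 -> V=10
t=11: input=5 -> V=0 FIRE
t=12: input=3 -> V=0 FIRE
t=13: input=2 -> V=10
t=14: input=4 -> V=0 FIRE

Answer: 0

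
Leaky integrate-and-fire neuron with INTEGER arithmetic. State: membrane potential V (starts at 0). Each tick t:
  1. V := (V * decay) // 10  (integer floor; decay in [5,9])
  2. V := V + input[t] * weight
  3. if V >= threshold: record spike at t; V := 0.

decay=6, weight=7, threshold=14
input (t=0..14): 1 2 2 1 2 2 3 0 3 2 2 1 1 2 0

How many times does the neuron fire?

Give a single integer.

Answer: 9

Derivation:
t=0: input=1 -> V=7
t=1: input=2 -> V=0 FIRE
t=2: input=2 -> V=0 FIRE
t=3: input=1 -> V=7
t=4: input=2 -> V=0 FIRE
t=5: input=2 -> V=0 FIRE
t=6: input=3 -> V=0 FIRE
t=7: input=0 -> V=0
t=8: input=3 -> V=0 FIRE
t=9: input=2 -> V=0 FIRE
t=10: input=2 -> V=0 FIRE
t=11: input=1 -> V=7
t=12: input=1 -> V=11
t=13: input=2 -> V=0 FIRE
t=14: input=0 -> V=0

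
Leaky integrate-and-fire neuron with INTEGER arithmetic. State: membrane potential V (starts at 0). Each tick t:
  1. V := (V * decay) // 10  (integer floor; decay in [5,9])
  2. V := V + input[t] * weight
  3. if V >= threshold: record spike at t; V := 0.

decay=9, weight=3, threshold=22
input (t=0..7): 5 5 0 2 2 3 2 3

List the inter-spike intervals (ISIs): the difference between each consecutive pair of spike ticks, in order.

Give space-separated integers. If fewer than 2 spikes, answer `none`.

Answer: 5

Derivation:
t=0: input=5 -> V=15
t=1: input=5 -> V=0 FIRE
t=2: input=0 -> V=0
t=3: input=2 -> V=6
t=4: input=2 -> V=11
t=5: input=3 -> V=18
t=6: input=2 -> V=0 FIRE
t=7: input=3 -> V=9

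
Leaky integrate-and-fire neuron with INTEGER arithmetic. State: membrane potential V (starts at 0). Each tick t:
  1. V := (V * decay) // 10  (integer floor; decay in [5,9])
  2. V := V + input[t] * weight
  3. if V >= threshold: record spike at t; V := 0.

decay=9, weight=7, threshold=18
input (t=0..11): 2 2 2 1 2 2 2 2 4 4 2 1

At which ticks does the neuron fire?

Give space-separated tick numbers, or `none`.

Answer: 1 3 5 7 8 9 11

Derivation:
t=0: input=2 -> V=14
t=1: input=2 -> V=0 FIRE
t=2: input=2 -> V=14
t=3: input=1 -> V=0 FIRE
t=4: input=2 -> V=14
t=5: input=2 -> V=0 FIRE
t=6: input=2 -> V=14
t=7: input=2 -> V=0 FIRE
t=8: input=4 -> V=0 FIRE
t=9: input=4 -> V=0 FIRE
t=10: input=2 -> V=14
t=11: input=1 -> V=0 FIRE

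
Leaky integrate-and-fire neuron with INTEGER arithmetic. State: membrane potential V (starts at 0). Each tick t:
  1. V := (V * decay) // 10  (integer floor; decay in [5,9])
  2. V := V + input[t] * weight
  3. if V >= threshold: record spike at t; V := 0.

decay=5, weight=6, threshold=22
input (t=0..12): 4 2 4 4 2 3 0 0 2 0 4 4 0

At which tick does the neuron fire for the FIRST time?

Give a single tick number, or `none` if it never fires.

t=0: input=4 -> V=0 FIRE
t=1: input=2 -> V=12
t=2: input=4 -> V=0 FIRE
t=3: input=4 -> V=0 FIRE
t=4: input=2 -> V=12
t=5: input=3 -> V=0 FIRE
t=6: input=0 -> V=0
t=7: input=0 -> V=0
t=8: input=2 -> V=12
t=9: input=0 -> V=6
t=10: input=4 -> V=0 FIRE
t=11: input=4 -> V=0 FIRE
t=12: input=0 -> V=0

Answer: 0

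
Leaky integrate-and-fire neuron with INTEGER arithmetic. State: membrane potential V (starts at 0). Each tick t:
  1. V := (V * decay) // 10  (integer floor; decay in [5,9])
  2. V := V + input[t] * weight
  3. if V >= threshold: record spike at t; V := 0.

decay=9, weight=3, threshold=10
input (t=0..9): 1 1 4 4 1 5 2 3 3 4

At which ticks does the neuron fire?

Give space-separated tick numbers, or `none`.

t=0: input=1 -> V=3
t=1: input=1 -> V=5
t=2: input=4 -> V=0 FIRE
t=3: input=4 -> V=0 FIRE
t=4: input=1 -> V=3
t=5: input=5 -> V=0 FIRE
t=6: input=2 -> V=6
t=7: input=3 -> V=0 FIRE
t=8: input=3 -> V=9
t=9: input=4 -> V=0 FIRE

Answer: 2 3 5 7 9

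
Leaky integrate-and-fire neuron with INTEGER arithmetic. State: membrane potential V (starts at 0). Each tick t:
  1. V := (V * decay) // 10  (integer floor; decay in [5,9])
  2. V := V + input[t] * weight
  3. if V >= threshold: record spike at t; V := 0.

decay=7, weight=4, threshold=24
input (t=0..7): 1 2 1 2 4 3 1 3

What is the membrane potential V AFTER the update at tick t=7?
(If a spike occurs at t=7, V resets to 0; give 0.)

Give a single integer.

Answer: 20

Derivation:
t=0: input=1 -> V=4
t=1: input=2 -> V=10
t=2: input=1 -> V=11
t=3: input=2 -> V=15
t=4: input=4 -> V=0 FIRE
t=5: input=3 -> V=12
t=6: input=1 -> V=12
t=7: input=3 -> V=20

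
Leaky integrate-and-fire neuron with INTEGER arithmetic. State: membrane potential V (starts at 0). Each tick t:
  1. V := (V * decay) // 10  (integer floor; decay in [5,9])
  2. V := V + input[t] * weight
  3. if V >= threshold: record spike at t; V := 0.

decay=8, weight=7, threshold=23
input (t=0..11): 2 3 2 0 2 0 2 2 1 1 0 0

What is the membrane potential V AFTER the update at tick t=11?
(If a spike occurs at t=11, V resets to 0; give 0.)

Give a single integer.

t=0: input=2 -> V=14
t=1: input=3 -> V=0 FIRE
t=2: input=2 -> V=14
t=3: input=0 -> V=11
t=4: input=2 -> V=22
t=5: input=0 -> V=17
t=6: input=2 -> V=0 FIRE
t=7: input=2 -> V=14
t=8: input=1 -> V=18
t=9: input=1 -> V=21
t=10: input=0 -> V=16
t=11: input=0 -> V=12

Answer: 12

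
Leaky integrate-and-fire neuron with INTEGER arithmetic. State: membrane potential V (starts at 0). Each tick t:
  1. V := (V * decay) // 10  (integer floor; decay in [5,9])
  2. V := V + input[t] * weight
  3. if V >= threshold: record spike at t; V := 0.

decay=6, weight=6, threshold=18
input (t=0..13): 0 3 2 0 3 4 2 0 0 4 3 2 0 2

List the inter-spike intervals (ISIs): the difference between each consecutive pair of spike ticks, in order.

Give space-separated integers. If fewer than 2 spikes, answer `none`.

Answer: 3 1 4 1

Derivation:
t=0: input=0 -> V=0
t=1: input=3 -> V=0 FIRE
t=2: input=2 -> V=12
t=3: input=0 -> V=7
t=4: input=3 -> V=0 FIRE
t=5: input=4 -> V=0 FIRE
t=6: input=2 -> V=12
t=7: input=0 -> V=7
t=8: input=0 -> V=4
t=9: input=4 -> V=0 FIRE
t=10: input=3 -> V=0 FIRE
t=11: input=2 -> V=12
t=12: input=0 -> V=7
t=13: input=2 -> V=16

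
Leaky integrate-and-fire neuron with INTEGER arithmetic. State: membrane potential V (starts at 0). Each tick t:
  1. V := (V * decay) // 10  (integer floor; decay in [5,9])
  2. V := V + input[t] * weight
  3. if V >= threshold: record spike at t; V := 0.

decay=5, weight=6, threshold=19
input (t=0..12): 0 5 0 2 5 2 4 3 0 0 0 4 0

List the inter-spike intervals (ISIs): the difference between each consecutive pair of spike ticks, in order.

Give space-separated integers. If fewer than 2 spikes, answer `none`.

Answer: 3 2 5

Derivation:
t=0: input=0 -> V=0
t=1: input=5 -> V=0 FIRE
t=2: input=0 -> V=0
t=3: input=2 -> V=12
t=4: input=5 -> V=0 FIRE
t=5: input=2 -> V=12
t=6: input=4 -> V=0 FIRE
t=7: input=3 -> V=18
t=8: input=0 -> V=9
t=9: input=0 -> V=4
t=10: input=0 -> V=2
t=11: input=4 -> V=0 FIRE
t=12: input=0 -> V=0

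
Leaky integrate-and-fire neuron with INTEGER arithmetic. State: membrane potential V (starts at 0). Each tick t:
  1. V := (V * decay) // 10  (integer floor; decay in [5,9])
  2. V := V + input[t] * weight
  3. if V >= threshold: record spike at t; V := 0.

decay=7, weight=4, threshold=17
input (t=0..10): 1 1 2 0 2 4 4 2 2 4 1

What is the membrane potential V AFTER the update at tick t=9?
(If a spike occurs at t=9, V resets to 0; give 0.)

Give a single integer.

Answer: 0

Derivation:
t=0: input=1 -> V=4
t=1: input=1 -> V=6
t=2: input=2 -> V=12
t=3: input=0 -> V=8
t=4: input=2 -> V=13
t=5: input=4 -> V=0 FIRE
t=6: input=4 -> V=16
t=7: input=2 -> V=0 FIRE
t=8: input=2 -> V=8
t=9: input=4 -> V=0 FIRE
t=10: input=1 -> V=4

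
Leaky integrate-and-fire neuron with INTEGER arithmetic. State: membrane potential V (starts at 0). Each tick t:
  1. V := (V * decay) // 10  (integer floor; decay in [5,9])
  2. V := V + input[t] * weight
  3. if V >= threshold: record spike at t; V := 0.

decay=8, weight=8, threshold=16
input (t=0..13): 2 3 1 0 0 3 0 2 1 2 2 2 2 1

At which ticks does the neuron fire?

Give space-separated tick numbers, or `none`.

Answer: 0 1 5 7 9 10 11 12

Derivation:
t=0: input=2 -> V=0 FIRE
t=1: input=3 -> V=0 FIRE
t=2: input=1 -> V=8
t=3: input=0 -> V=6
t=4: input=0 -> V=4
t=5: input=3 -> V=0 FIRE
t=6: input=0 -> V=0
t=7: input=2 -> V=0 FIRE
t=8: input=1 -> V=8
t=9: input=2 -> V=0 FIRE
t=10: input=2 -> V=0 FIRE
t=11: input=2 -> V=0 FIRE
t=12: input=2 -> V=0 FIRE
t=13: input=1 -> V=8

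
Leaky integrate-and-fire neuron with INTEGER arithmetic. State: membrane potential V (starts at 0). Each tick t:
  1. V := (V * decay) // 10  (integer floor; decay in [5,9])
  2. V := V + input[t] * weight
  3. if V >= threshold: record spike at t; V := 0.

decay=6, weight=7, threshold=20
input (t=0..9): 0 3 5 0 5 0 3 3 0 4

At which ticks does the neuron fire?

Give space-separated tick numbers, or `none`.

t=0: input=0 -> V=0
t=1: input=3 -> V=0 FIRE
t=2: input=5 -> V=0 FIRE
t=3: input=0 -> V=0
t=4: input=5 -> V=0 FIRE
t=5: input=0 -> V=0
t=6: input=3 -> V=0 FIRE
t=7: input=3 -> V=0 FIRE
t=8: input=0 -> V=0
t=9: input=4 -> V=0 FIRE

Answer: 1 2 4 6 7 9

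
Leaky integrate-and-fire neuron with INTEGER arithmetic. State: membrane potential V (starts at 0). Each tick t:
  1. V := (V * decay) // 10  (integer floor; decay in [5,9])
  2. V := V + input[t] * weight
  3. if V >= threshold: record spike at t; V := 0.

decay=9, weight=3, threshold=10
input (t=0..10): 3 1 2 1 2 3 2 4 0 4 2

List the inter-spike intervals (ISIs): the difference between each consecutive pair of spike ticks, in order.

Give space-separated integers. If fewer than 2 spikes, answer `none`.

Answer: 3 2 1 2

Derivation:
t=0: input=3 -> V=9
t=1: input=1 -> V=0 FIRE
t=2: input=2 -> V=6
t=3: input=1 -> V=8
t=4: input=2 -> V=0 FIRE
t=5: input=3 -> V=9
t=6: input=2 -> V=0 FIRE
t=7: input=4 -> V=0 FIRE
t=8: input=0 -> V=0
t=9: input=4 -> V=0 FIRE
t=10: input=2 -> V=6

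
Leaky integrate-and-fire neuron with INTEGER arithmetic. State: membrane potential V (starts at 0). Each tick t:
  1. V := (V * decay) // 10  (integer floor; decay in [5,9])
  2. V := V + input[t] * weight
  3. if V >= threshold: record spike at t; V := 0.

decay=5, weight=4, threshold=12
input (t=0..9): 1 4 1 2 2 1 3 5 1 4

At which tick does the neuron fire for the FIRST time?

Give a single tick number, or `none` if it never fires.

Answer: 1

Derivation:
t=0: input=1 -> V=4
t=1: input=4 -> V=0 FIRE
t=2: input=1 -> V=4
t=3: input=2 -> V=10
t=4: input=2 -> V=0 FIRE
t=5: input=1 -> V=4
t=6: input=3 -> V=0 FIRE
t=7: input=5 -> V=0 FIRE
t=8: input=1 -> V=4
t=9: input=4 -> V=0 FIRE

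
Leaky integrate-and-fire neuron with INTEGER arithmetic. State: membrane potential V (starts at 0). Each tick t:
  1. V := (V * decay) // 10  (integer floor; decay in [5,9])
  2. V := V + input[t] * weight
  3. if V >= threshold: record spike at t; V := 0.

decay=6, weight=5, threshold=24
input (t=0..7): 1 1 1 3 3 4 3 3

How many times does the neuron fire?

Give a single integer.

Answer: 2

Derivation:
t=0: input=1 -> V=5
t=1: input=1 -> V=8
t=2: input=1 -> V=9
t=3: input=3 -> V=20
t=4: input=3 -> V=0 FIRE
t=5: input=4 -> V=20
t=6: input=3 -> V=0 FIRE
t=7: input=3 -> V=15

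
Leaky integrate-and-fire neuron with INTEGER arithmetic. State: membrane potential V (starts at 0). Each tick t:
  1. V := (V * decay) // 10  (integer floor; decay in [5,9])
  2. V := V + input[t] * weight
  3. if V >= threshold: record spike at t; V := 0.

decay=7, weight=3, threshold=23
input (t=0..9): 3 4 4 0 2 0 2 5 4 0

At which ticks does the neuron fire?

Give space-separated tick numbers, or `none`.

Answer: 2 8

Derivation:
t=0: input=3 -> V=9
t=1: input=4 -> V=18
t=2: input=4 -> V=0 FIRE
t=3: input=0 -> V=0
t=4: input=2 -> V=6
t=5: input=0 -> V=4
t=6: input=2 -> V=8
t=7: input=5 -> V=20
t=8: input=4 -> V=0 FIRE
t=9: input=0 -> V=0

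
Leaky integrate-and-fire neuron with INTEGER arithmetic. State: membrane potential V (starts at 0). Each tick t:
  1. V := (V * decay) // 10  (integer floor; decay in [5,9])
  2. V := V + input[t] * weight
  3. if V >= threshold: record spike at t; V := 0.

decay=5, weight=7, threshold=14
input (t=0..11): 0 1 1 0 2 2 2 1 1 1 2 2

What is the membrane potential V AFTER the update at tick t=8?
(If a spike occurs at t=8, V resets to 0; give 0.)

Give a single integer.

t=0: input=0 -> V=0
t=1: input=1 -> V=7
t=2: input=1 -> V=10
t=3: input=0 -> V=5
t=4: input=2 -> V=0 FIRE
t=5: input=2 -> V=0 FIRE
t=6: input=2 -> V=0 FIRE
t=7: input=1 -> V=7
t=8: input=1 -> V=10
t=9: input=1 -> V=12
t=10: input=2 -> V=0 FIRE
t=11: input=2 -> V=0 FIRE

Answer: 10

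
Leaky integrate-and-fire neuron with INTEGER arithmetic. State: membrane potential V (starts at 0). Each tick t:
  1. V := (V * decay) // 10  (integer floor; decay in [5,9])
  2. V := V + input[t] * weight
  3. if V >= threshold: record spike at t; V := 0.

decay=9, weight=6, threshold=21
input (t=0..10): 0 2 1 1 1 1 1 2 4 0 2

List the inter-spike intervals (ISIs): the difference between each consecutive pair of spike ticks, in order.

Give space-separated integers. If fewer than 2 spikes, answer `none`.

t=0: input=0 -> V=0
t=1: input=2 -> V=12
t=2: input=1 -> V=16
t=3: input=1 -> V=20
t=4: input=1 -> V=0 FIRE
t=5: input=1 -> V=6
t=6: input=1 -> V=11
t=7: input=2 -> V=0 FIRE
t=8: input=4 -> V=0 FIRE
t=9: input=0 -> V=0
t=10: input=2 -> V=12

Answer: 3 1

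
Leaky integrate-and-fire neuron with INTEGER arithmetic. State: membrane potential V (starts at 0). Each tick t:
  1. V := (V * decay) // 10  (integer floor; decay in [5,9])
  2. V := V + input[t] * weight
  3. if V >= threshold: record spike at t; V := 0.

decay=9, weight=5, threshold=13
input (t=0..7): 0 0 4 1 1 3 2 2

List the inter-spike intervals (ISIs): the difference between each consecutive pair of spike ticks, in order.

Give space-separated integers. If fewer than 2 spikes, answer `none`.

Answer: 3 2

Derivation:
t=0: input=0 -> V=0
t=1: input=0 -> V=0
t=2: input=4 -> V=0 FIRE
t=3: input=1 -> V=5
t=4: input=1 -> V=9
t=5: input=3 -> V=0 FIRE
t=6: input=2 -> V=10
t=7: input=2 -> V=0 FIRE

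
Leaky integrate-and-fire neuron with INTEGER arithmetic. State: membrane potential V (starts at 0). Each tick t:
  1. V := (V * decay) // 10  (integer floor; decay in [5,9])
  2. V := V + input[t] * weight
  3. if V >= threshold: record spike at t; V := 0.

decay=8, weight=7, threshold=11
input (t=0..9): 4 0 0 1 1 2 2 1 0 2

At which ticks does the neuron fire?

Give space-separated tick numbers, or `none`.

t=0: input=4 -> V=0 FIRE
t=1: input=0 -> V=0
t=2: input=0 -> V=0
t=3: input=1 -> V=7
t=4: input=1 -> V=0 FIRE
t=5: input=2 -> V=0 FIRE
t=6: input=2 -> V=0 FIRE
t=7: input=1 -> V=7
t=8: input=0 -> V=5
t=9: input=2 -> V=0 FIRE

Answer: 0 4 5 6 9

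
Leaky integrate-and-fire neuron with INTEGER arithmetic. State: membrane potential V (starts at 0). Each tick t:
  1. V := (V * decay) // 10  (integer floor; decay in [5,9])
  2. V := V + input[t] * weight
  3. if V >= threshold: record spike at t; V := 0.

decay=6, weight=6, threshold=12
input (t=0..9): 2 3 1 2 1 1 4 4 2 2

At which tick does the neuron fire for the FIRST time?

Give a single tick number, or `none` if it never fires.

Answer: 0

Derivation:
t=0: input=2 -> V=0 FIRE
t=1: input=3 -> V=0 FIRE
t=2: input=1 -> V=6
t=3: input=2 -> V=0 FIRE
t=4: input=1 -> V=6
t=5: input=1 -> V=9
t=6: input=4 -> V=0 FIRE
t=7: input=4 -> V=0 FIRE
t=8: input=2 -> V=0 FIRE
t=9: input=2 -> V=0 FIRE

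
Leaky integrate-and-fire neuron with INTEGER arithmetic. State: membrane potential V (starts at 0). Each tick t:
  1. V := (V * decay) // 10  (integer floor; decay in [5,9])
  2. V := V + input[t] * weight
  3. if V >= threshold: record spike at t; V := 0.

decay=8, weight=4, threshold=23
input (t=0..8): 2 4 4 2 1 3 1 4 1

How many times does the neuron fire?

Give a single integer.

Answer: 2

Derivation:
t=0: input=2 -> V=8
t=1: input=4 -> V=22
t=2: input=4 -> V=0 FIRE
t=3: input=2 -> V=8
t=4: input=1 -> V=10
t=5: input=3 -> V=20
t=6: input=1 -> V=20
t=7: input=4 -> V=0 FIRE
t=8: input=1 -> V=4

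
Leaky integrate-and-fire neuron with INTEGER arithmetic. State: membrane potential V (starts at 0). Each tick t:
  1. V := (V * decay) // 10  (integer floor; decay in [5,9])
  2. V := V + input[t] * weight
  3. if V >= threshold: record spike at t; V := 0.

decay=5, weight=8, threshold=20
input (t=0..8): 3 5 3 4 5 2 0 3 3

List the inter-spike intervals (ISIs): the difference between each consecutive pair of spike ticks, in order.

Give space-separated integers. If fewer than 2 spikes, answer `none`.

t=0: input=3 -> V=0 FIRE
t=1: input=5 -> V=0 FIRE
t=2: input=3 -> V=0 FIRE
t=3: input=4 -> V=0 FIRE
t=4: input=5 -> V=0 FIRE
t=5: input=2 -> V=16
t=6: input=0 -> V=8
t=7: input=3 -> V=0 FIRE
t=8: input=3 -> V=0 FIRE

Answer: 1 1 1 1 3 1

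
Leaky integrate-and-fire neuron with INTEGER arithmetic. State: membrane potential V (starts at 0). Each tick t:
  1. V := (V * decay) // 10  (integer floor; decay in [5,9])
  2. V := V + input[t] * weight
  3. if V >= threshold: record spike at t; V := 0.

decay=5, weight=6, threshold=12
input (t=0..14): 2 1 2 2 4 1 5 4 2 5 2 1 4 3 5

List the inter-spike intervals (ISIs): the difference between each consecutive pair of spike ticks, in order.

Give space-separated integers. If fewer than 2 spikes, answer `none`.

Answer: 2 1 1 2 1 1 1 1 2 1 1

Derivation:
t=0: input=2 -> V=0 FIRE
t=1: input=1 -> V=6
t=2: input=2 -> V=0 FIRE
t=3: input=2 -> V=0 FIRE
t=4: input=4 -> V=0 FIRE
t=5: input=1 -> V=6
t=6: input=5 -> V=0 FIRE
t=7: input=4 -> V=0 FIRE
t=8: input=2 -> V=0 FIRE
t=9: input=5 -> V=0 FIRE
t=10: input=2 -> V=0 FIRE
t=11: input=1 -> V=6
t=12: input=4 -> V=0 FIRE
t=13: input=3 -> V=0 FIRE
t=14: input=5 -> V=0 FIRE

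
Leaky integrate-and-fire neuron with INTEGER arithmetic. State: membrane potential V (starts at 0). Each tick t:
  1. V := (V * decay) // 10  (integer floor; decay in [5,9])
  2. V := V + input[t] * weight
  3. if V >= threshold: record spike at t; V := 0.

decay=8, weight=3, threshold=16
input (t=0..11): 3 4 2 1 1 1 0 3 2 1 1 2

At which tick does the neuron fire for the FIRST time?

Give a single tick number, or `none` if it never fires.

Answer: 1

Derivation:
t=0: input=3 -> V=9
t=1: input=4 -> V=0 FIRE
t=2: input=2 -> V=6
t=3: input=1 -> V=7
t=4: input=1 -> V=8
t=5: input=1 -> V=9
t=6: input=0 -> V=7
t=7: input=3 -> V=14
t=8: input=2 -> V=0 FIRE
t=9: input=1 -> V=3
t=10: input=1 -> V=5
t=11: input=2 -> V=10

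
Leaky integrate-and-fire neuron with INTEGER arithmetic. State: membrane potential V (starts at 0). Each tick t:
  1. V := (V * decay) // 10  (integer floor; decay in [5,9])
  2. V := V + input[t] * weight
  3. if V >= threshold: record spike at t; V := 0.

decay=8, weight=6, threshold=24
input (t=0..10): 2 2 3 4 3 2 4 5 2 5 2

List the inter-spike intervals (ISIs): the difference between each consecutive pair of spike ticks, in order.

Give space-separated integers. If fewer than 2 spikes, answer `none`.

t=0: input=2 -> V=12
t=1: input=2 -> V=21
t=2: input=3 -> V=0 FIRE
t=3: input=4 -> V=0 FIRE
t=4: input=3 -> V=18
t=5: input=2 -> V=0 FIRE
t=6: input=4 -> V=0 FIRE
t=7: input=5 -> V=0 FIRE
t=8: input=2 -> V=12
t=9: input=5 -> V=0 FIRE
t=10: input=2 -> V=12

Answer: 1 2 1 1 2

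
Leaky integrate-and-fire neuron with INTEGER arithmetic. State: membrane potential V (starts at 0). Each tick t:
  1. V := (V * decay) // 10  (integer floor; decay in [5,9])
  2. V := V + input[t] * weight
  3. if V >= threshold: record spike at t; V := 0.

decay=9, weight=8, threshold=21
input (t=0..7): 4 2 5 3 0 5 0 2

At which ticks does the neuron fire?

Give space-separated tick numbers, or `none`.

Answer: 0 2 3 5

Derivation:
t=0: input=4 -> V=0 FIRE
t=1: input=2 -> V=16
t=2: input=5 -> V=0 FIRE
t=3: input=3 -> V=0 FIRE
t=4: input=0 -> V=0
t=5: input=5 -> V=0 FIRE
t=6: input=0 -> V=0
t=7: input=2 -> V=16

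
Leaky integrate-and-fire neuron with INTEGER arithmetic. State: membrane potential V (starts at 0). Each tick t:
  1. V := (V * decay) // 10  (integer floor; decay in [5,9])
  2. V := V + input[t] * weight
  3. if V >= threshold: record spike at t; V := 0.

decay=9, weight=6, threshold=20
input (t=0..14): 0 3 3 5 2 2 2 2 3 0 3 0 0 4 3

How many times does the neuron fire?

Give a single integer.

Answer: 6

Derivation:
t=0: input=0 -> V=0
t=1: input=3 -> V=18
t=2: input=3 -> V=0 FIRE
t=3: input=5 -> V=0 FIRE
t=4: input=2 -> V=12
t=5: input=2 -> V=0 FIRE
t=6: input=2 -> V=12
t=7: input=2 -> V=0 FIRE
t=8: input=3 -> V=18
t=9: input=0 -> V=16
t=10: input=3 -> V=0 FIRE
t=11: input=0 -> V=0
t=12: input=0 -> V=0
t=13: input=4 -> V=0 FIRE
t=14: input=3 -> V=18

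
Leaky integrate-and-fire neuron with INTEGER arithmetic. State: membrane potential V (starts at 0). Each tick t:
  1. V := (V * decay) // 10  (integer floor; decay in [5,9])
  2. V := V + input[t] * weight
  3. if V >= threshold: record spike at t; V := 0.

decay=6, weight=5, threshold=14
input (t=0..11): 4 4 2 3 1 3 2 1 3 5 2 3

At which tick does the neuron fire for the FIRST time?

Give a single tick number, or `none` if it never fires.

t=0: input=4 -> V=0 FIRE
t=1: input=4 -> V=0 FIRE
t=2: input=2 -> V=10
t=3: input=3 -> V=0 FIRE
t=4: input=1 -> V=5
t=5: input=3 -> V=0 FIRE
t=6: input=2 -> V=10
t=7: input=1 -> V=11
t=8: input=3 -> V=0 FIRE
t=9: input=5 -> V=0 FIRE
t=10: input=2 -> V=10
t=11: input=3 -> V=0 FIRE

Answer: 0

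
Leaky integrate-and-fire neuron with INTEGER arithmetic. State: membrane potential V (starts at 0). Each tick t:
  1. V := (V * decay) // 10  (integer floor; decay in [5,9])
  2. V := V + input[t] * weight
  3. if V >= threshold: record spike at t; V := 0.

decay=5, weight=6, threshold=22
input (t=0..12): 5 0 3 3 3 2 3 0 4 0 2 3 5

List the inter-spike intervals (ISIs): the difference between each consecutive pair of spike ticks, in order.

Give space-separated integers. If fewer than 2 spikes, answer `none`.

Answer: 3 3 2 3 1

Derivation:
t=0: input=5 -> V=0 FIRE
t=1: input=0 -> V=0
t=2: input=3 -> V=18
t=3: input=3 -> V=0 FIRE
t=4: input=3 -> V=18
t=5: input=2 -> V=21
t=6: input=3 -> V=0 FIRE
t=7: input=0 -> V=0
t=8: input=4 -> V=0 FIRE
t=9: input=0 -> V=0
t=10: input=2 -> V=12
t=11: input=3 -> V=0 FIRE
t=12: input=5 -> V=0 FIRE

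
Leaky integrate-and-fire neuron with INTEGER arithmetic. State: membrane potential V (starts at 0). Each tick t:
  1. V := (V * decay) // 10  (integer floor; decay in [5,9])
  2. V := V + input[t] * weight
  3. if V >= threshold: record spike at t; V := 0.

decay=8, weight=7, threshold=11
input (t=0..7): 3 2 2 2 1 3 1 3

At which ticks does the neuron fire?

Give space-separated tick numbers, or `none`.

Answer: 0 1 2 3 5 7

Derivation:
t=0: input=3 -> V=0 FIRE
t=1: input=2 -> V=0 FIRE
t=2: input=2 -> V=0 FIRE
t=3: input=2 -> V=0 FIRE
t=4: input=1 -> V=7
t=5: input=3 -> V=0 FIRE
t=6: input=1 -> V=7
t=7: input=3 -> V=0 FIRE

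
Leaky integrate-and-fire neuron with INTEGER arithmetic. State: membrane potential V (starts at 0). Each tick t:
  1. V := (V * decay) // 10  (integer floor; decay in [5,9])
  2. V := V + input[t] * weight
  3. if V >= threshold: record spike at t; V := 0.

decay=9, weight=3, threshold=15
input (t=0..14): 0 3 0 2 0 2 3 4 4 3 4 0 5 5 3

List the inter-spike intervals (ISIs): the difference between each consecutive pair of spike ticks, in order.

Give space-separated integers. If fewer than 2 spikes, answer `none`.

Answer: 2 2 3 1

Derivation:
t=0: input=0 -> V=0
t=1: input=3 -> V=9
t=2: input=0 -> V=8
t=3: input=2 -> V=13
t=4: input=0 -> V=11
t=5: input=2 -> V=0 FIRE
t=6: input=3 -> V=9
t=7: input=4 -> V=0 FIRE
t=8: input=4 -> V=12
t=9: input=3 -> V=0 FIRE
t=10: input=4 -> V=12
t=11: input=0 -> V=10
t=12: input=5 -> V=0 FIRE
t=13: input=5 -> V=0 FIRE
t=14: input=3 -> V=9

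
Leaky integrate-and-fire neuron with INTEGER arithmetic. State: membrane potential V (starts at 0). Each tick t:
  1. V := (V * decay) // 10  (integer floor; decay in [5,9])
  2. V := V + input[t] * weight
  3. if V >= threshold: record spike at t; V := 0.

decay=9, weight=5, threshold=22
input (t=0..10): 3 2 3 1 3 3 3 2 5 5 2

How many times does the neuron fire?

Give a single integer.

Answer: 5

Derivation:
t=0: input=3 -> V=15
t=1: input=2 -> V=0 FIRE
t=2: input=3 -> V=15
t=3: input=1 -> V=18
t=4: input=3 -> V=0 FIRE
t=5: input=3 -> V=15
t=6: input=3 -> V=0 FIRE
t=7: input=2 -> V=10
t=8: input=5 -> V=0 FIRE
t=9: input=5 -> V=0 FIRE
t=10: input=2 -> V=10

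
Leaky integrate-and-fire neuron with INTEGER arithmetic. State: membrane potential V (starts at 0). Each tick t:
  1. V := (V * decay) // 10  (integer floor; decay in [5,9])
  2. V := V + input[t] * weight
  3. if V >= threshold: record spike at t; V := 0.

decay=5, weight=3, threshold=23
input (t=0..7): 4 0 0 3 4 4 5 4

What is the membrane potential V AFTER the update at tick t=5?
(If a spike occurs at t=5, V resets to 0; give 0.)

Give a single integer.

Answer: 20

Derivation:
t=0: input=4 -> V=12
t=1: input=0 -> V=6
t=2: input=0 -> V=3
t=3: input=3 -> V=10
t=4: input=4 -> V=17
t=5: input=4 -> V=20
t=6: input=5 -> V=0 FIRE
t=7: input=4 -> V=12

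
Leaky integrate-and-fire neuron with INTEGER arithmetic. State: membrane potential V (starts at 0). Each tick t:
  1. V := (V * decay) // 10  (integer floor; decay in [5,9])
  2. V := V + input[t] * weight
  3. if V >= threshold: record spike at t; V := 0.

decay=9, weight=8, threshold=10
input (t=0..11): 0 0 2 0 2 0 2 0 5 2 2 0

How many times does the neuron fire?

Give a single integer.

Answer: 6

Derivation:
t=0: input=0 -> V=0
t=1: input=0 -> V=0
t=2: input=2 -> V=0 FIRE
t=3: input=0 -> V=0
t=4: input=2 -> V=0 FIRE
t=5: input=0 -> V=0
t=6: input=2 -> V=0 FIRE
t=7: input=0 -> V=0
t=8: input=5 -> V=0 FIRE
t=9: input=2 -> V=0 FIRE
t=10: input=2 -> V=0 FIRE
t=11: input=0 -> V=0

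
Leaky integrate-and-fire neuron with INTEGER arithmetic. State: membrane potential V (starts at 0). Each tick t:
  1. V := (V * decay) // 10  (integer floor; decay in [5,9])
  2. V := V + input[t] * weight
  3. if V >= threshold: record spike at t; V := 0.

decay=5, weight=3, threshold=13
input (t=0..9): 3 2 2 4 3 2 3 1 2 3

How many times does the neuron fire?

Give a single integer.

t=0: input=3 -> V=9
t=1: input=2 -> V=10
t=2: input=2 -> V=11
t=3: input=4 -> V=0 FIRE
t=4: input=3 -> V=9
t=5: input=2 -> V=10
t=6: input=3 -> V=0 FIRE
t=7: input=1 -> V=3
t=8: input=2 -> V=7
t=9: input=3 -> V=12

Answer: 2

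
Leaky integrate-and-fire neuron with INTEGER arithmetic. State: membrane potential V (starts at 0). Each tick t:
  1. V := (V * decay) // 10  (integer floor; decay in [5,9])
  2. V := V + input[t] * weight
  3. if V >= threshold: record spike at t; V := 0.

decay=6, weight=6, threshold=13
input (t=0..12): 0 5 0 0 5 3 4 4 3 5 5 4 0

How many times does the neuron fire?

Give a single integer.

t=0: input=0 -> V=0
t=1: input=5 -> V=0 FIRE
t=2: input=0 -> V=0
t=3: input=0 -> V=0
t=4: input=5 -> V=0 FIRE
t=5: input=3 -> V=0 FIRE
t=6: input=4 -> V=0 FIRE
t=7: input=4 -> V=0 FIRE
t=8: input=3 -> V=0 FIRE
t=9: input=5 -> V=0 FIRE
t=10: input=5 -> V=0 FIRE
t=11: input=4 -> V=0 FIRE
t=12: input=0 -> V=0

Answer: 9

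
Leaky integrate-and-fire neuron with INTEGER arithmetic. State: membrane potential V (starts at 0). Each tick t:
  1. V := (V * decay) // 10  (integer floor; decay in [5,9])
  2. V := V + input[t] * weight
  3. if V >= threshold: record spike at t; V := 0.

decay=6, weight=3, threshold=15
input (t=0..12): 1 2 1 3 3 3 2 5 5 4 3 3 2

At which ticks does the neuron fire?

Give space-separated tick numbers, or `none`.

Answer: 4 7 8 10

Derivation:
t=0: input=1 -> V=3
t=1: input=2 -> V=7
t=2: input=1 -> V=7
t=3: input=3 -> V=13
t=4: input=3 -> V=0 FIRE
t=5: input=3 -> V=9
t=6: input=2 -> V=11
t=7: input=5 -> V=0 FIRE
t=8: input=5 -> V=0 FIRE
t=9: input=4 -> V=12
t=10: input=3 -> V=0 FIRE
t=11: input=3 -> V=9
t=12: input=2 -> V=11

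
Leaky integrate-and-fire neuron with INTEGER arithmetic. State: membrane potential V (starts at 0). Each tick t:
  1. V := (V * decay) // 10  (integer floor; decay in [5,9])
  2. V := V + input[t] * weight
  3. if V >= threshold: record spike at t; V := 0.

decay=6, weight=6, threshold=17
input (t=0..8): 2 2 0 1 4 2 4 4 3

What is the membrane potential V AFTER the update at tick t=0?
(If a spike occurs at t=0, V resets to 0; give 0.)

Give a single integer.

t=0: input=2 -> V=12
t=1: input=2 -> V=0 FIRE
t=2: input=0 -> V=0
t=3: input=1 -> V=6
t=4: input=4 -> V=0 FIRE
t=5: input=2 -> V=12
t=6: input=4 -> V=0 FIRE
t=7: input=4 -> V=0 FIRE
t=8: input=3 -> V=0 FIRE

Answer: 12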